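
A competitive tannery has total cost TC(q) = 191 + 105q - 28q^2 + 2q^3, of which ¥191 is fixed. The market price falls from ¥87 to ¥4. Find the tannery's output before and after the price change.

Output falls from 9 to 0 (the firm shuts down)

AVC = 105 - 28q + 2q^2, minimized at q = 7 where min AVC = ¥7. MC = 105 - 56q + 6q^2.
At P = ¥87 ≥ min AVC, set P = MC on the rising branch: q = 9.
At P = ¥4 < min AVC = ¥7, price no longer covers variable cost at any output, so the firm shuts down: q = 0.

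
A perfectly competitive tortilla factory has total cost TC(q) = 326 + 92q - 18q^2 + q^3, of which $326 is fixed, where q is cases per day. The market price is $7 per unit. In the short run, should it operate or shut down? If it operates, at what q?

Shut down

Strip out fixed cost: VC = 92q - 18q^2 + q^3. Then AVC = 92 - 18q + q^2 and MC = 92 - 36q + 3q^2.
AVC is minimized where dAVC/dq = -18 + 2q = 0, at q = 9; min AVC = 92 - 18·9 + 9^2 = $11.
Since P = $7 < min AVC = $11, price fails to cover variable cost at any output.
Shutting down limits the loss to fixed cost, $326.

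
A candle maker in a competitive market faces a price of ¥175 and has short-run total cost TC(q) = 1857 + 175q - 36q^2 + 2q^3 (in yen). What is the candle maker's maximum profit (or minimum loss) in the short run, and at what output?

Profit = -¥129 at q = 12

AVC = 175 - 36q + 2q^2; min AVC = ¥13 at q = 9. Since P = ¥175 ≥ min AVC, the firm produces.
MC = 175 - 72q + 6q^2. Setting P = MC and taking the root on the rising branch gives q* = 12.
TR = 175·12 = 2100. TC = 1857 + 372 = 2229. Profit = 2100 − 2229 = -¥129.
By producing, the firm covers all variable cost plus ¥1728 of fixed cost; shutting down would lose the full ¥1857.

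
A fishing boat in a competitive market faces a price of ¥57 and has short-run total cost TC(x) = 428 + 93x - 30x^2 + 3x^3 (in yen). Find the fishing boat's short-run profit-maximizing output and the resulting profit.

AVC = 93 - 30x + 3x^2 has its minimum ¥18 at x = 5; price ¥57 clears that bar, so the firm operates.
With MC = 93 - 60x + 9x^2, P = MC on the upward-sloping part at x* = 6.
TR = 57·6 = 342. TC = 428 + 126 = 554. Profit = 342 − 554 = -¥212.
Shutting down would mean losing the fixed cost of ¥428, so operating at a loss of ¥212 is better by ¥216.

Profit = -¥212 at x = 6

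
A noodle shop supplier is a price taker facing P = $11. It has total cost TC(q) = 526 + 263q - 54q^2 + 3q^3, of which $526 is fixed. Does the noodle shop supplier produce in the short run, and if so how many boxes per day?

From TC, MC = TC'(q) = 263 - 108q + 9q^2 and AVC = VC/q = 263 - 54q + 3q^2.
AVC is minimized where dAVC/dq = -54 + 6q = 0, at q = 9; min AVC = 263 - 54·9 + 3·9^2 = $20.
Since P = $11 < min AVC = $20, price fails to cover variable cost at any output.
Shutting down limits the loss to fixed cost, $526.

Shut down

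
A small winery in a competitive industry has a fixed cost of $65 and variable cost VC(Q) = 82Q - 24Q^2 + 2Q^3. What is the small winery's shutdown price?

$10 per unit

The firm shuts down when price falls below the minimum of average variable cost. AVC = VC/Q = 82 - 24Q + 2Q^2.
dAVC/dQ = -24 + 4Q = 0 gives Q = 6. min AVC = 82 - 24·6 + 2·6^2 = 10.
The firm shuts down for any P below $10.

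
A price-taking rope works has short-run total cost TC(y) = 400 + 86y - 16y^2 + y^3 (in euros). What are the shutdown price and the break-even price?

Shutdown price = min AVC. AVC = 86 - 16y + y^2, with vertex at y = 8 and minimum €22.
ATC = 400/y + 86 - 16y + y^2. Setting dATC/dy = −400/y^2 − 16 + 2y = 0 gives y = 10 (since 2·10^3 − 16·10^2 = 400).
min ATC = 400/10 + 86 − 16·10 + 10^2 = €66. That is the break-even price.
Between these two prices the firm operates at a loss; above €66 it earns a profit.

Shutdown price = €22; break-even price = €66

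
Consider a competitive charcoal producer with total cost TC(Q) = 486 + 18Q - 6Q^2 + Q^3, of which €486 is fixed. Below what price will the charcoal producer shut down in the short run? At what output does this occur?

The shutdown price is the minimum of AVC. VC = 18Q - 6Q^2 + Q^3, so AVC = 18 - 6Q + Q^2.
dAVC/dQ = -6 + 2Q = 0 gives Q = 3. min AVC = 18 - 6·3 + 3^2 = 9.
So the shutdown price is €9.

€9 per unit, at Q = 3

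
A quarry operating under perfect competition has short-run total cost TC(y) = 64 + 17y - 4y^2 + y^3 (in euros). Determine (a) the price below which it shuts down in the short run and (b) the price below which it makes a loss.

Shutdown price = €13; break-even price = €33

Shutdown price = min AVC. AVC = 17 - 4y + y^2, with vertex at y = 2 and minimum €13.
ATC = 64/y + 17 - 4y + y^2. Setting dATC/dy = −64/y^2 − 4 + 2y = 0 gives y = 4 (since 2·4^3 − 4·4^2 = 64).
min ATC = 64/4 + 17 − 4·4 + 4^2 = €33. That is the break-even price.
For €13 ≤ P < €33 the firm produces at a loss; below €13 it shuts down.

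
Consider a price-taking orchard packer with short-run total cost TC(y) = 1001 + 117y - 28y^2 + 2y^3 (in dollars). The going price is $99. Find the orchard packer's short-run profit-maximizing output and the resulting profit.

Profit = -$353 at y = 9

AVC = 117 - 28y + 2y^2; min AVC = $19 at y = 7. Since P = $99 ≥ min AVC, the firm produces.
With MC = 117 - 56y + 6y^2, P = MC on the upward-sloping part at y* = 9.
TR = 99·9 = 891. TC = 1001 + 243 = 1244. Profit = 891 − 1244 = -$353.
By producing, the firm covers all variable cost plus $648 of fixed cost; shutting down would lose the full $1001.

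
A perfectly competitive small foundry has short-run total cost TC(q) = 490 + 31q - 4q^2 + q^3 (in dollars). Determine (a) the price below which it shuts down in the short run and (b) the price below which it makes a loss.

Shutdown price = min AVC. AVC = 31 - 4q + q^2, with vertex at q = 2 and minimum $27.
ATC = 490/q + 31 - 4q + q^2. Setting dATC/dq = −490/q^2 − 4 + 2q = 0 gives q = 7 (since 2·7^3 − 4·7^2 = 490).
min ATC = 490/7 + 31 − 4·7 + 7^2 = $122. That is the break-even price.
Between these two prices the firm operates at a loss; above $122 it earns a profit.

Shutdown price = $27; break-even price = $122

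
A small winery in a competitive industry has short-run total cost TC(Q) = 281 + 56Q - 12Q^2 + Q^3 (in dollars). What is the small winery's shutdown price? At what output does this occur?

$20 per unit, at Q = 6

The firm shuts down when price falls below the minimum of average variable cost. AVC = VC/Q = 56 - 12Q + Q^2.
dAVC/dQ = -12 + 2Q = 0 gives Q = 6. min AVC = 56 - 12·6 + 6^2 = 20.
For P < $20 the firm produces nothing.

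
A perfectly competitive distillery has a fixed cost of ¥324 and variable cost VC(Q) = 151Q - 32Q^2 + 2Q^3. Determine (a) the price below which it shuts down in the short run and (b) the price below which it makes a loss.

Shutdown price = ¥23; break-even price = ¥61

Shutdown price = min AVC. AVC = 151 - 32Q + 2Q^2, with vertex at Q = 8 and minimum ¥23.
ATC = 324/Q + 151 - 32Q + 2Q^2. Setting dATC/dQ = −324/Q^2 − 32 + 4Q = 0 gives Q = 9 (since 4·9^3 − 32·9^2 = 324).
min ATC = 324/9 + 151 − 32·9 + 2·9^2 = ¥61. That is the break-even price.
For ¥23 ≤ P < ¥61 the firm produces at a loss; below ¥23 it shuts down.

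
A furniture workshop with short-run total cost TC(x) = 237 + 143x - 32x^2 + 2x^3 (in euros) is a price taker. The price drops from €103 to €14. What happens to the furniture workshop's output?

AVC = 143 - 32x + 2x^2, minimized at x = 8 where min AVC = €15. MC = 143 - 64x + 6x^2.
At P = €103 ≥ min AVC, set P = MC on the rising branch: x = 10.
At P = €14 < min AVC = €15, price no longer covers variable cost at any output, so the firm shuts down: x = 0.

Output falls from 10 to 0 (the firm shuts down)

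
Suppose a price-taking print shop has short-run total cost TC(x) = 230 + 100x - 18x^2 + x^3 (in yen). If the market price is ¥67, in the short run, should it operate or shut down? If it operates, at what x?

From TC, MC = TC'(x) = 100 - 36x + 3x^2 and AVC = VC/x = 100 - 18x + x^2.
The AVC parabola has its vertex at x = 18/2 = 9, where AVC = 100 - 18·9 + 9^2 = ¥19.
Because ¥67 ≥ ¥19, revenue can cover variable cost; the firm operates.
Solving P = MC: 33 - 36x + 3x^2 = 0 ⇒ x = 1 or 11. On the upward-sloping branch, x* = 11.
Check: AVC at x = 11 is ¥23 ≤ P, so revenue covers variable cost.
Profit = P·x − TC = 67·11 − 483 = ¥254.

Produce at x = 11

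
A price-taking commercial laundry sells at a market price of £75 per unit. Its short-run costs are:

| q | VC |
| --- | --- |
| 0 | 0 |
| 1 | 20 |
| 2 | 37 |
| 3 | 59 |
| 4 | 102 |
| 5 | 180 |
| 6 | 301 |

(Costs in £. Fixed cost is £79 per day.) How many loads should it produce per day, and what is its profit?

Profit at each row (π = 75q − TC): q=0: -79; q=1: -24; q=2: 34; q=3: 87; q=4: 119; q=5: 116; q=6: 70.
Profit is maximized at q = 4. AVC there is 102/4 = £25.50 ≤ P, so producing beats shutting down (which would give -£79).

q = 4; profit = £119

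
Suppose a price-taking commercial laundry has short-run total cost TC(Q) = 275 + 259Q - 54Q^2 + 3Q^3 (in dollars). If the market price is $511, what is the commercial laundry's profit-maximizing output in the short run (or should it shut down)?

Produce at Q = 14

Strip out fixed cost: VC = 259Q - 54Q^2 + 3Q^3. Then AVC = 259 - 54Q + 3Q^2 and MC = 259 - 108Q + 9Q^2.
AVC is minimized where dAVC/dQ = -54 + 6Q = 0, at Q = 9; min AVC = 259 - 54·9 + 3·9^2 = $16.
Since P = $511 ≥ min AVC = $16, price covers variable cost and the firm should produce.
P = MC gives -252 - 108Q + 9Q^2 = 0, with roots -2 and 14. Take the larger (rising MC): Q* = 14.
Check: AVC at Q = 14 is $91 ≤ P, so revenue covers variable cost.
Profit = P·Q − TC = 511·14 − 1549 = $5605.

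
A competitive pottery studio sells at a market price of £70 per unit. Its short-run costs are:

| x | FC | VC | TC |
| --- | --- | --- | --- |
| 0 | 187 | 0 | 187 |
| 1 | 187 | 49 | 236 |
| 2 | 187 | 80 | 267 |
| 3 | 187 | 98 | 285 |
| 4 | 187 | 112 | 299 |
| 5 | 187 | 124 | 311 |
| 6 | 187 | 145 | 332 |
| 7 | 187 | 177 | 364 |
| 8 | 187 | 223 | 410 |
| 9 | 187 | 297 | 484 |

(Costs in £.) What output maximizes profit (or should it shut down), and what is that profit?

Tabulate TR − TC: x=0: -187; x=1: -166; x=2: -127; x=3: -75; x=4: -19; x=5: 39; x=6: 88; x=7: 126; x=8: 150; x=9: 146.
Profit is maximized at x = 8. AVC there is 223/8 = £27.88 ≤ P, so producing beats shutting down (which would give -£187).

x = 8; profit = £150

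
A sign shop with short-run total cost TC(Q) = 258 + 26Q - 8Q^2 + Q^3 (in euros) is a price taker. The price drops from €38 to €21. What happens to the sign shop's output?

Output falls from 6 to 5

AVC = 26 - 8Q + Q^2, minimized at Q = 4 where min AVC = €10. MC = 26 - 16Q + 3Q^2.
With P = €38 above the shutdown price, P = MC gives Q = 6.
At P = €21 ≥ min AVC, set P = MC: Q = 5. The firm stays open but cuts output.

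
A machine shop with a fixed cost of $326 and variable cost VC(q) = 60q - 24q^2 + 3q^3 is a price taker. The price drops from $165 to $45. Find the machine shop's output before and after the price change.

Output falls from 7 to 5

MC = 60 - 48q + 9q^2; the shutdown threshold is min AVC = $12 (at q = 4).
At P = $165 ≥ min AVC, set P = MC on the rising branch: q = 7.
At P = $45 ≥ min AVC, set P = MC: q = 5. The firm stays open but cuts output.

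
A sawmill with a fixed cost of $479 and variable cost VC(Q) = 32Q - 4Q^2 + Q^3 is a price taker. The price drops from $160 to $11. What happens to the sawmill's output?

Output falls from 8 to 0 (the firm shuts down)

MC = 32 - 8Q + 3Q^2; the shutdown threshold is min AVC = $28 (at Q = 2).
At P = $160 ≥ min AVC, set P = MC on the rising branch: Q = 8.
At P = $11 < min AVC = $28, price no longer covers variable cost at any output, so the firm shuts down: Q = 0.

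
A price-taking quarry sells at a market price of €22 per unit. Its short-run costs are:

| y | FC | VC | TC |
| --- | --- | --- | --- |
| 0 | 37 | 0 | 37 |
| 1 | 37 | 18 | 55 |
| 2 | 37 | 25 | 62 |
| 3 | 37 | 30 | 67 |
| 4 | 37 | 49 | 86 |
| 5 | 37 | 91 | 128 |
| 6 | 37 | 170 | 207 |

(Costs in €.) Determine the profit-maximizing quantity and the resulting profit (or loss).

y = 4; profit = €2

Tabulate TR − TC: y=0: -37; y=1: -33; y=2: -18; y=3: -1; y=4: 2; y=5: -18; y=6: -75.
Profit is maximized at y = 4. AVC there is 49/4 = €12.25 ≤ P, so producing beats shutting down (which would give -€37).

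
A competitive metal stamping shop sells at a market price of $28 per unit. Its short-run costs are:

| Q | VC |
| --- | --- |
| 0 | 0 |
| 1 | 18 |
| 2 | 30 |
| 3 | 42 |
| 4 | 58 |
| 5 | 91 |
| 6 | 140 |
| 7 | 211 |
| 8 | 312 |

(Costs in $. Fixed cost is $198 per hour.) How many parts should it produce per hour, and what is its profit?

Q = 4; profit = -$144

Tabulate TR − TC: Q=0: -198; Q=1: -188; Q=2: -172; Q=3: -156; Q=4: -144; Q=5: -149; Q=6: -170; Q=7: -213; Q=8: -286.
Profit is maximized at Q = 4. AVC there is 58/4 = $14.50 ≤ P, so producing beats shutting down (which would give -$198).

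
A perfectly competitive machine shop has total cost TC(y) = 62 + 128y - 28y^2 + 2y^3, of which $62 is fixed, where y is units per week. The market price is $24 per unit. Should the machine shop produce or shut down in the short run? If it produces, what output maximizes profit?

Shut down

Strip out fixed cost: VC = 128y - 28y^2 + 2y^3. Then AVC = 128 - 28y + 2y^2 and MC = 128 - 56y + 6y^2.
The AVC parabola has its vertex at y = 28/4 = 7, where AVC = 128 - 28·7 + 2·7^2 = $30.
Since P = $24 < min AVC = $30, price fails to cover variable cost at any output.
Shutting down limits the loss to fixed cost, $62.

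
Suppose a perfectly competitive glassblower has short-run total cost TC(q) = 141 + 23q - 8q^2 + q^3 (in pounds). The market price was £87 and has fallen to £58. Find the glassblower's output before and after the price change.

Output falls from 8 to 7

MC = 23 - 16q + 3q^2; the shutdown threshold is min AVC = £7 (at q = 4).
At P = £87 ≥ min AVC, set P = MC on the rising branch: q = 8.
At P = £58 ≥ min AVC, set P = MC: q = 7. The firm stays open but cuts output.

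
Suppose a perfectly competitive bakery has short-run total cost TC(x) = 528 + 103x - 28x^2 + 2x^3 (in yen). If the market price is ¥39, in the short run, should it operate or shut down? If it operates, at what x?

From TC, MC = TC'(x) = 103 - 56x + 6x^2 and AVC = VC/x = 103 - 28x + 2x^2.
AVC is minimized where dAVC/dx = -28 + 4x = 0, at x = 7; min AVC = 103 - 28·7 + 2·7^2 = ¥5.
P = ¥39 exceeds min AVC = ¥5, so the firm stays open.
Solving P = MC: 64 - 56x + 6x^2 = 0 ⇒ x = 4/3 or 8. On the upward-sloping branch, x* = 8.
Check: AVC at x = 8 is ¥7 ≤ P, so revenue covers variable cost.
Profit = P·x − TC = 39·8 − 584 = -¥272, a loss, but smaller than the ¥528 fixed cost the firm would lose by shutting down.

Produce at x = 8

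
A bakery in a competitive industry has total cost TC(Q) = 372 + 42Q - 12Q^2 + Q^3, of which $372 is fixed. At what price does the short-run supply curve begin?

$6 per unit

The firm shuts down when price falls below the minimum of average variable cost. AVC = VC/Q = 42 - 12Q + Q^2.
At the minimum of AVC, MC = AVC. MC = 42 - 24Q + 3Q^2; setting MC = AVC gives 2Q^2 - 12Q = 0, so Q = 6. min AVC = 6.
So the shutdown price is $6.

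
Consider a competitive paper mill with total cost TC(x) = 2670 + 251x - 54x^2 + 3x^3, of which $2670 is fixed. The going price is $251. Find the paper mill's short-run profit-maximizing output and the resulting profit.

Profit = -$78 at x = 12

AVC = 251 - 54x + 3x^2; min AVC = $8 at x = 9. Since P = $251 ≥ min AVC, the firm produces.
MC = 251 - 108x + 9x^2. Setting P = MC and taking the root on the rising branch gives x* = 12.
TR = 251·12 = 3012. TC = 2670 + 420 = 3090. Profit = 3012 − 3090 = -$78.
Shutting down would mean losing the fixed cost of $2670, so operating at a loss of $78 is better by $2592.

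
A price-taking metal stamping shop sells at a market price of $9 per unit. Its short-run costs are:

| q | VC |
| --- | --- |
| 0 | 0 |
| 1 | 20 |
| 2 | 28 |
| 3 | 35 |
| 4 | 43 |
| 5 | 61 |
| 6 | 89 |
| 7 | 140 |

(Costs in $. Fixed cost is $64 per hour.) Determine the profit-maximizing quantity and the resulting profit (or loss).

q = 0 (shut down); profit = -$64

Tabulate TR − TC: q=0: -64; q=1: -75; q=2: -74; q=3: -72; q=4: -71; q=5: -80; q=6: -99; q=7: -141.
Profit is highest at q = 0. Equivalently, the lowest AVC in the table is 43/4 ≈ $10.75 at q = 4, and P = $9 falls below it — price never covers variable cost, so the firm shuts down and loses only its fixed cost.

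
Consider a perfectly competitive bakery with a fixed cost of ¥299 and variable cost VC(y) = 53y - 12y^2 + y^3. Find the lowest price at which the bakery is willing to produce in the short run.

The shutdown price is the minimum of AVC. VC = 53y - 12y^2 + y^3, so AVC = 53 - 12y + y^2.
dAVC/dy = -12 + 2y = 0 gives y = 6. min AVC = 53 - 12·6 + 6^2 = 17.
The firm shuts down for any P below ¥17.

¥17 per unit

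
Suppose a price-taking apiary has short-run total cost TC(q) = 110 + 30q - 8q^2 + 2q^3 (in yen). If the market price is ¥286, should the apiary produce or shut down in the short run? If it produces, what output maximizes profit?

Strip out fixed cost: VC = 30q - 8q^2 + 2q^3. Then AVC = 30 - 8q + 2q^2 and MC = 30 - 16q + 6q^2.
The AVC parabola has its vertex at q = 8/4 = 2, where AVC = 30 - 8·2 + 2·2^2 = ¥22.
P = ¥286 exceeds min AVC = ¥22, so the firm stays open.
Set P = MC: 286 = 30 - 16q + 6q^2 → -256 - 16q + 6q^2 = 0. The roots are q = -16/3 and q = 8; the profit-maximizing output is on the rising part of MC, so q* = 8.
Check: AVC at q = 8 is ¥94 ≤ P, so revenue covers variable cost.
Profit = P·q − TC = 286·8 − 862 = ¥1426.

Produce at q = 8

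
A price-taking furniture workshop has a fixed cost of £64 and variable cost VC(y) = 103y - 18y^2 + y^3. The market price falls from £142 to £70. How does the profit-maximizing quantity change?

AVC = 103 - 18y + y^2, minimized at y = 9 where min AVC = £22. MC = 103 - 36y + 3y^2.
At P = £142 ≥ min AVC, set P = MC on the rising branch: y = 13.
At P = £70 ≥ min AVC, set P = MC: y = 11. The firm stays open but cuts output.

Output falls from 13 to 11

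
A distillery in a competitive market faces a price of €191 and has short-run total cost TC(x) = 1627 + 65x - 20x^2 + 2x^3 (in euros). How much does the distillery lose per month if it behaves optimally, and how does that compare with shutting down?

Profit = -€331 at x = 9

AVC = 65 - 20x + 2x^2 has its minimum €15 at x = 5; price €191 clears that bar, so the firm operates.
With MC = 65 - 40x + 6x^2, P = MC on the upward-sloping part at x* = 9.
TR = 191·9 = 1719. TC = 1627 + 423 = 2050. Profit = 1719 − 2050 = -€331.
Shutting down would mean losing the fixed cost of €1627, so operating at a loss of €331 is better by €1296.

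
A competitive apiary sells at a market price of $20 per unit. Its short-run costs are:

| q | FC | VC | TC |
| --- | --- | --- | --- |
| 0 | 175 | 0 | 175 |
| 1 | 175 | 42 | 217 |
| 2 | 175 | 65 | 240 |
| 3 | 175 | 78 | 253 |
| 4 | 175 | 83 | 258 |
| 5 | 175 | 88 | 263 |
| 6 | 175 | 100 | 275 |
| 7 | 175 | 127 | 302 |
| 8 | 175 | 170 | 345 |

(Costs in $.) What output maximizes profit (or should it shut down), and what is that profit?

Profit at each row (π = 20q − TC): q=0: -175; q=1: -197; q=2: -200; q=3: -193; q=4: -178; q=5: -163; q=6: -155; q=7: -162; q=8: -185.
Profit is maximized at q = 6. AVC there is 100/6 = $16.67 ≤ P, so producing beats shutting down (which would give -$175).

q = 6; profit = -$155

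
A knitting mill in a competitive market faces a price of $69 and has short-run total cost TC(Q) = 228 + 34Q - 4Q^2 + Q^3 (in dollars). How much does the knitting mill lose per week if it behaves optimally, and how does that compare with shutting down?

Profit = -$78 at Q = 5

AVC = 34 - 4Q + Q^2; min AVC = $30 at Q = 2. Since P = $69 ≥ min AVC, the firm produces.
With MC = 34 - 8Q + 3Q^2, P = MC on the upward-sloping part at Q* = 5.
TR = 69·5 = 345. TC = 228 + 195 = 423. Profit = 345 − 423 = -$78.
Shutting down would mean losing the fixed cost of $228, so operating at a loss of $78 is better by $150.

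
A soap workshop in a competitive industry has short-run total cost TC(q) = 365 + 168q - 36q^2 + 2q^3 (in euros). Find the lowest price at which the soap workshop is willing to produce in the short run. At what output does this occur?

€6 per unit, at q = 9

The shutdown price is the minimum of AVC. VC = 168q - 36q^2 + 2q^3, so AVC = 168 - 36q + 2q^2.
At the minimum of AVC, MC = AVC. MC = 168 - 72q + 6q^2; setting MC = AVC gives 4q^2 - 36q = 0, so q = 9. min AVC = 6.
So the shutdown price is €6.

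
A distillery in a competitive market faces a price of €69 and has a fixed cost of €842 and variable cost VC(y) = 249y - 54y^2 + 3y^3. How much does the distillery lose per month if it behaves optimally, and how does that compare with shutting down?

Profit = -€242 at y = 10

AVC = 249 - 54y + 3y^2; min AVC = €6 at y = 9. Since P = €69 ≥ min AVC, the firm produces.
MC = 249 - 108y + 9y^2. Setting P = MC and taking the root on the rising branch gives y* = 10.
TR = 69·10 = 690. TC = 842 + 90 = 932. Profit = 690 − 932 = -€242.
Shutting down would mean losing the fixed cost of €842, so operating at a loss of €242 is better by €600.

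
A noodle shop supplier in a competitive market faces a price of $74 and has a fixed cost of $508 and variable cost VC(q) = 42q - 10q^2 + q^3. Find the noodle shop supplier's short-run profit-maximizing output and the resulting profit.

Profit = -$124 at q = 8

AVC = 42 - 10q + q^2 has its minimum $17 at q = 5; price $74 clears that bar, so the firm operates.
MC = 42 - 20q + 3q^2. Setting P = MC and taking the root on the rising branch gives q* = 8.
TR = 74·8 = 592. TC = 508 + 208 = 716. Profit = 592 − 716 = -$124.
By producing, the firm covers all variable cost plus $384 of fixed cost; shutting down would lose the full $508.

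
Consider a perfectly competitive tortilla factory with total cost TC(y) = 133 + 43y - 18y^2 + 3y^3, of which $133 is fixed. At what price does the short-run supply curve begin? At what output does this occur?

The shutdown price is the minimum of AVC. VC = 43y - 18y^2 + 3y^3, so AVC = 43 - 18y + 3y^2.
dAVC/dy = -18 + 6y = 0 gives y = 3. min AVC = 43 - 18·3 + 3·3^2 = 16.
The firm shuts down for any P below $16.

$16 per unit, at y = 3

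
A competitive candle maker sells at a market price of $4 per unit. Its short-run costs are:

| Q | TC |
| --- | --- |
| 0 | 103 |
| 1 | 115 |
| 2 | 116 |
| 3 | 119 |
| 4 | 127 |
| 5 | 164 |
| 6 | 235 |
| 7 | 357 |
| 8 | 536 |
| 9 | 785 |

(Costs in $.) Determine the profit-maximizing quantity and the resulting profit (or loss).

Q = 0 (shut down); profit = -$103

Tabulate TR − TC: Q=0: -103; Q=1: -111; Q=2: -108; Q=3: -107; Q=4: -111; Q=5: -144; Q=6: -211; Q=7: -329; Q=8: -504; Q=9: -749.
Profit is highest at Q = 0. Equivalently, the lowest AVC in the table is 16/3 ≈ $5.33 at Q = 3, and P = $4 falls below it — price never covers variable cost, so the firm shuts down and loses only its fixed cost.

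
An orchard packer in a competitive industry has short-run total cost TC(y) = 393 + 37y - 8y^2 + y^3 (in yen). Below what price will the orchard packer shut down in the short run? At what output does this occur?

The firm shuts down when price falls below the minimum of average variable cost. AVC = VC/y = 37 - 8y + y^2.
At the minimum of AVC, MC = AVC. MC = 37 - 16y + 3y^2; setting MC = AVC gives 2y^2 - 8y = 0, so y = 4. min AVC = 21.
For P < ¥21 the firm produces nothing.

¥21 per unit, at y = 4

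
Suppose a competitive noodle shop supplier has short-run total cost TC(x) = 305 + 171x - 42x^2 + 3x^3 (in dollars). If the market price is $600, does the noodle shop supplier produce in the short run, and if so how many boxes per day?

Variable cost is VC = 171x - 42x^2 + 3x^3, so AVC = VC/x = 171 - 42x + 3x^2 and MC = dTC/dx = 171 - 84x + 9x^2.
The AVC parabola has its vertex at x = 42/6 = 7, where AVC = 171 - 42·7 + 3·7^2 = $24.
Since P = $600 ≥ min AVC = $24, price covers variable cost and the firm should produce.
P = MC gives -429 - 84x + 9x^2 = 0, with roots -11/3 and 13. Take the larger (rising MC): x* = 13.
Check: AVC at x = 13 is $132 ≤ P, so revenue covers variable cost.
Profit = P·x − TC = 600·13 − 2021 = $5779.

Produce at x = 13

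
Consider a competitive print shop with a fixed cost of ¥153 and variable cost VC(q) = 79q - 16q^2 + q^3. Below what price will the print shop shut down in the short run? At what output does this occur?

The firm shuts down when price falls below the minimum of average variable cost. AVC = VC/q = 79 - 16q + q^2.
At the minimum of AVC, MC = AVC. MC = 79 - 32q + 3q^2; setting MC = AVC gives 2q^2 - 16q = 0, so q = 8. min AVC = 15.
For P < ¥15 the firm produces nothing.

¥15 per unit, at q = 8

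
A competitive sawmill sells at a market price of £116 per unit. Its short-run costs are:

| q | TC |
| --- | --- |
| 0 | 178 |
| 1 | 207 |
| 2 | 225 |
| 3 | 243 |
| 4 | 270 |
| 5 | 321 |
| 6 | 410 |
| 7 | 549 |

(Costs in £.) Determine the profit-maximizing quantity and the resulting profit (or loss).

Tabulate TR − TC: q=0: -178; q=1: -91; q=2: 7; q=3: 105; q=4: 194; q=5: 259; q=6: 286; q=7: 263.
Profit is maximized at q = 6. AVC there is 232/6 = £38.67 ≤ P, so producing beats shutting down (which would give -£178).

q = 6; profit = £286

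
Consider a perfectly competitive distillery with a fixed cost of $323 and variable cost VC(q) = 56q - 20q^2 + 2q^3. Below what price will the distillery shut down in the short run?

$6 per unit

The firm shuts down when price falls below the minimum of average variable cost. AVC = VC/q = 56 - 20q + 2q^2.
At the minimum of AVC, MC = AVC. MC = 56 - 40q + 6q^2; setting MC = AVC gives 4q^2 - 20q = 0, so q = 5. min AVC = 6.
The firm shuts down for any P below $6.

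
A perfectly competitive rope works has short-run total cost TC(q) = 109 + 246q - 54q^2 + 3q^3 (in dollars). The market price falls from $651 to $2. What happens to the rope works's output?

Output falls from 15 to 0 (the firm shuts down)

MC = 246 - 108q + 9q^2; the shutdown threshold is min AVC = $3 (at q = 9).
With P = $651 above the shutdown price, P = MC gives q = 15.
At P = $2 < min AVC = $3, price no longer covers variable cost at any output, so the firm shuts down: q = 0.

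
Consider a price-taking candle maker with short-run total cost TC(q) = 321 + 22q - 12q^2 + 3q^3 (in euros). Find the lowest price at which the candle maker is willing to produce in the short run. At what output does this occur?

Short-run supply begins at min AVC. From VC = 22q - 12q^2 + 3q^3, AVC = 22 - 12q + 3q^2.
dAVC/dq = -12 + 6q = 0 gives q = 2. min AVC = 22 - 12·2 + 3·2^2 = 10.
For P < €10 the firm produces nothing.

€10 per unit, at q = 2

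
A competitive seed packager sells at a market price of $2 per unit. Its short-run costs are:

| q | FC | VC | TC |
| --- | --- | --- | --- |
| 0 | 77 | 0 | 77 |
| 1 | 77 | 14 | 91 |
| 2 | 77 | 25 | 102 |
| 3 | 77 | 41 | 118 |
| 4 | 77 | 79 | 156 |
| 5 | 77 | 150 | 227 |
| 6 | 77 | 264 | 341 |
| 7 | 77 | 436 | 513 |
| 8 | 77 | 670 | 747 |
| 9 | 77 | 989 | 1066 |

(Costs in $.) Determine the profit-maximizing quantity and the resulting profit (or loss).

Compute π = P·q − TC at each output: q=0: -77; q=1: -89; q=2: -98; q=3: -112; q=4: -148; q=5: -217; q=6: -329; q=7: -499; q=8: -731; q=9: -1048.
Profit is highest at q = 0. Equivalently, the lowest AVC in the table is 25/2 ≈ $12.50 at q = 2, and P = $2 falls below it — price never covers variable cost, so the firm shuts down and loses only its fixed cost.

q = 0 (shut down); profit = -$77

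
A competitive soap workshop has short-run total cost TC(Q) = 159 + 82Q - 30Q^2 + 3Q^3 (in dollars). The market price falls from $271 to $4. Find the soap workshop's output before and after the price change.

MC = 82 - 60Q + 9Q^2; the shutdown threshold is min AVC = $7 (at Q = 5).
With P = $271 above the shutdown price, P = MC gives Q = 9.
At P = $4 < min AVC = $7, price no longer covers variable cost at any output, so the firm shuts down: Q = 0.

Output falls from 9 to 0 (the firm shuts down)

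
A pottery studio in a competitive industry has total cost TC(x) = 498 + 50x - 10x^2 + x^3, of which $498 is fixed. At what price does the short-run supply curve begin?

The firm shuts down when price falls below the minimum of average variable cost. AVC = VC/x = 50 - 10x + x^2.
At the minimum of AVC, MC = AVC. MC = 50 - 20x + 3x^2; setting MC = AVC gives 2x^2 - 10x = 0, so x = 5. min AVC = 25.
For P < $25 the firm produces nothing.

$25 per unit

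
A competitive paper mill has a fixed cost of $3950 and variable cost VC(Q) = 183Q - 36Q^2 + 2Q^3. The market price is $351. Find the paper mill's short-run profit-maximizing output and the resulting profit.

Profit = -$30 at Q = 14

AVC = 183 - 36Q + 2Q^2 has its minimum $21 at Q = 9; price $351 clears that bar, so the firm operates.
With MC = 183 - 72Q + 6Q^2, P = MC on the upward-sloping part at Q* = 14.
TR = 351·14 = 4914. TC = 3950 + 994 = 4944. Profit = 4914 − 4944 = -$30.
That loss of $30 beats the $3950 the firm would lose by shutting down; producing recovers $3920 of fixed cost.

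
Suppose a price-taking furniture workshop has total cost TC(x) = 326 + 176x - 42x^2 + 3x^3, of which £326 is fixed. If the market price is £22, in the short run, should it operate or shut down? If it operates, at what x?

Shut down

Strip out fixed cost: VC = 176x - 42x^2 + 3x^3. Then AVC = 176 - 42x + 3x^2 and MC = 176 - 84x + 9x^2.
AVC hits its minimum where MC = AVC, at x = 7, giving min AVC = 176 - 42·7 + 3·7^2 = £29.
P = £22 lies below min AVC = £29; no output level covers variable cost.
Shutting down limits the loss to fixed cost, £326.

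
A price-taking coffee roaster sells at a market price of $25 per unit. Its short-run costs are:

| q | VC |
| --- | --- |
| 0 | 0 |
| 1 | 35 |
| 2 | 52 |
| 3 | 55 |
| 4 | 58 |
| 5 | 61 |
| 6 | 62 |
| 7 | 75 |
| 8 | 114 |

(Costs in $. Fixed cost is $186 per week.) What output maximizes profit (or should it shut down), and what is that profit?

q = 7; profit = -$86

Compute π = P·q − TC at each output: q=0: -186; q=1: -196; q=2: -188; q=3: -166; q=4: -144; q=5: -122; q=6: -98; q=7: -86; q=8: -100.
Profit is maximized at q = 7. AVC there is 75/7 = $10.71 ≤ P, so producing beats shutting down (which would give -$186).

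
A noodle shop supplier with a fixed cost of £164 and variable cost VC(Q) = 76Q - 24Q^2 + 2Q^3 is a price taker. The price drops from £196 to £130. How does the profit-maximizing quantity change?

AVC = 76 - 24Q + 2Q^2, minimized at Q = 6 where min AVC = £4. MC = 76 - 48Q + 6Q^2.
At P = £196 ≥ min AVC, set P = MC on the rising branch: Q = 10.
At P = £130 ≥ min AVC, set P = MC: Q = 9. The firm stays open but cuts output.

Output falls from 10 to 9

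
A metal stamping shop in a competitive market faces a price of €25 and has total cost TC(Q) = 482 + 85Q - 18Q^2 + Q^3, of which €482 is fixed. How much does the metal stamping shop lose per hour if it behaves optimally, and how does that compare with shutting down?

AVC = 85 - 18Q + Q^2; min AVC = €4 at Q = 9. Since P = €25 ≥ min AVC, the firm produces.
With MC = 85 - 36Q + 3Q^2, P = MC on the upward-sloping part at Q* = 10.
TR = 25·10 = 250. TC = 482 + 50 = 532. Profit = 250 − 532 = -€282.
By producing, the firm covers all variable cost plus €200 of fixed cost; shutting down would lose the full €482.

Profit = -€282 at Q = 10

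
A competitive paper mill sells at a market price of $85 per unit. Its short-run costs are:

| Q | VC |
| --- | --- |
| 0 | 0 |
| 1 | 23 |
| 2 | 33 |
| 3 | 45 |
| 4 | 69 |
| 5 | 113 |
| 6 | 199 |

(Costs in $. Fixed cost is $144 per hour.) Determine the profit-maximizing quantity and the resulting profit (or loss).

Q = 5; profit = $168

Tabulate TR − TC: Q=0: -144; Q=1: -82; Q=2: -7; Q=3: 66; Q=4: 127; Q=5: 168; Q=6: 167.
Profit is maximized at Q = 5. AVC there is 113/5 = $22.60 ≤ P, so producing beats shutting down (which would give -$144).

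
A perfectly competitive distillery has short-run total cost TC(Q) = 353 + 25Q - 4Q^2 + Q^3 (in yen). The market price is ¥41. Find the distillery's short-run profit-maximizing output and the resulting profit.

Profit = -¥289 at Q = 4

AVC = 25 - 4Q + Q^2 has its minimum ¥21 at Q = 2; price ¥41 clears that bar, so the firm operates.
MC = 25 - 8Q + 3Q^2. Setting P = MC and taking the root on the rising branch gives Q* = 4.
TR = 41·4 = 164. TC = 353 + 100 = 453. Profit = 164 − 453 = -¥289.
Shutting down would mean losing the fixed cost of ¥353, so operating at a loss of ¥289 is better by ¥64.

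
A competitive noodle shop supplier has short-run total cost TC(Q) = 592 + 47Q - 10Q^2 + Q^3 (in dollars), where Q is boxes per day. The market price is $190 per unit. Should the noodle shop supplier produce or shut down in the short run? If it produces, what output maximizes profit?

Produce at Q = 11

Variable cost is VC = 47Q - 10Q^2 + Q^3, so AVC = VC/Q = 47 - 10Q + Q^2 and MC = dTC/dQ = 47 - 20Q + 3Q^2.
The AVC parabola has its vertex at Q = 10/2 = 5, where AVC = 47 - 10·5 + 5^2 = $22.
Since P = $190 ≥ min AVC = $22, price covers variable cost and the firm should produce.
Solving P = MC: -143 - 20Q + 3Q^2 = 0 ⇒ Q = -13/3 or 11. On the upward-sloping branch, Q* = 11.
Check: AVC at Q = 11 is $58 ≤ P, so revenue covers variable cost.
Profit = P·Q − TC = 190·11 − 1230 = $860.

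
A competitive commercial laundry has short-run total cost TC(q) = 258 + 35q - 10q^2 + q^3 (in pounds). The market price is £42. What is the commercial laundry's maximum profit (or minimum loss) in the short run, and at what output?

Profit = -£62 at q = 7

AVC = 35 - 10q + q^2 has its minimum £10 at q = 5; price £42 clears that bar, so the firm operates.
With MC = 35 - 20q + 3q^2, P = MC on the upward-sloping part at q* = 7.
TR = 42·7 = 294. TC = 258 + 98 = 356. Profit = 294 − 356 = -£62.
By producing, the firm covers all variable cost plus £196 of fixed cost; shutting down would lose the full £258.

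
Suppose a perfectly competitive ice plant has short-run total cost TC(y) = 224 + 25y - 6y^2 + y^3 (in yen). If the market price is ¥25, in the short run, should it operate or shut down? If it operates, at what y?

From TC, MC = TC'(y) = 25 - 12y + 3y^2 and AVC = VC/y = 25 - 6y + y^2.
AVC hits its minimum where MC = AVC, at y = 3, giving min AVC = 25 - 6·3 + 3^2 = ¥16.
P = ¥25 exceeds min AVC = ¥16, so the firm stays open.
P = MC gives -12y + 3y^2 = 0, with roots 0 and 4. Take the larger (rising MC): y* = 4.
Check: AVC at y = 4 is ¥17 ≤ P, so revenue covers variable cost.
Profit = P·y − TC = 25·4 − 292 = -¥192, a loss, but smaller than the ¥224 fixed cost the firm would lose by shutting down.

Produce at y = 4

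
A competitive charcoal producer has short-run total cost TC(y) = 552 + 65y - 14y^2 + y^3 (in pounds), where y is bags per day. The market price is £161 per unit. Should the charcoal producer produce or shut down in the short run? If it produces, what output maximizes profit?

Strip out fixed cost: VC = 65y - 14y^2 + y^3. Then AVC = 65 - 14y + y^2 and MC = 65 - 28y + 3y^2.
The AVC parabola has its vertex at y = 14/2 = 7, where AVC = 65 - 14·7 + 7^2 = £16.
P = £161 exceeds min AVC = £16, so the firm stays open.
Solving P = MC: -96 - 28y + 3y^2 = 0 ⇒ y = -8/3 or 12. On the upward-sloping branch, y* = 12.
Check: AVC at y = 12 is £41 ≤ P, so revenue covers variable cost.
Profit = P·y − TC = 161·12 − 1044 = £888.

Produce at y = 12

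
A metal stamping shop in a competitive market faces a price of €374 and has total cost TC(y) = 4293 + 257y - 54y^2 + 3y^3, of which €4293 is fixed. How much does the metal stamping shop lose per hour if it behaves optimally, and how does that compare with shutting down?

Profit = -€237 at y = 13

AVC = 257 - 54y + 3y^2; min AVC = €14 at y = 9. Since P = €374 ≥ min AVC, the firm produces.
With MC = 257 - 108y + 9y^2, P = MC on the upward-sloping part at y* = 13.
TR = 374·13 = 4862. TC = 4293 + 806 = 5099. Profit = 4862 − 5099 = -€237.
Shutting down would mean losing the fixed cost of €4293, so operating at a loss of €237 is better by €4056.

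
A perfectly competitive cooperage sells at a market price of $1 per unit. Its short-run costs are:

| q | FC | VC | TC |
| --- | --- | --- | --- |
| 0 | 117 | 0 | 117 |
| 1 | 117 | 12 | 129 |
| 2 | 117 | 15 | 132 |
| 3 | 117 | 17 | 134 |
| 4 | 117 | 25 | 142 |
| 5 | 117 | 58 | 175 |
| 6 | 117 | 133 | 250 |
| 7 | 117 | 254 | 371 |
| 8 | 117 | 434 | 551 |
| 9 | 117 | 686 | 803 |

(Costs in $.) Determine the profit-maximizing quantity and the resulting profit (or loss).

Profit at each row (π = 1q − TC): q=0: -117; q=1: -128; q=2: -130; q=3: -131; q=4: -138; q=5: -170; q=6: -244; q=7: -364; q=8: -543; q=9: -794.
Profit is highest at q = 0. Equivalently, the lowest AVC in the table is 17/3 ≈ $5.67 at q = 3, and P = $1 falls below it — price never covers variable cost, so the firm shuts down and loses only its fixed cost.

q = 0 (shut down); profit = -$117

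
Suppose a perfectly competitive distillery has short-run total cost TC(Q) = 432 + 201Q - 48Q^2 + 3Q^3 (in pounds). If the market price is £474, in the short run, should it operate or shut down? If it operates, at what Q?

Produce at Q = 13

From TC, MC = TC'(Q) = 201 - 96Q + 9Q^2 and AVC = VC/Q = 201 - 48Q + 3Q^2.
The AVC parabola has its vertex at Q = 48/6 = 8, where AVC = 201 - 48·8 + 3·8^2 = £9.
Since P = £474 ≥ min AVC = £9, price covers variable cost and the firm should produce.
Solving P = MC: -273 - 96Q + 9Q^2 = 0 ⇒ Q = -7/3 or 13. On the upward-sloping branch, Q* = 13.
Check: AVC at Q = 13 is £84 ≤ P, so revenue covers variable cost.
Profit = P·Q − TC = 474·13 − 1524 = £4638.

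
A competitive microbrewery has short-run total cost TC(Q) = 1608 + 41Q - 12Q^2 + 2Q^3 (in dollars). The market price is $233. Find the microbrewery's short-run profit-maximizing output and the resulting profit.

Profit = -$328 at Q = 8

AVC = 41 - 12Q + 2Q^2; min AVC = $23 at Q = 3. Since P = $233 ≥ min AVC, the firm produces.
MC = 41 - 24Q + 6Q^2. Setting P = MC and taking the root on the rising branch gives Q* = 8.
TR = 233·8 = 1864. TC = 1608 + 584 = 2192. Profit = 1864 − 2192 = -$328.
That loss of $328 beats the $1608 the firm would lose by shutting down; producing recovers $1280 of fixed cost.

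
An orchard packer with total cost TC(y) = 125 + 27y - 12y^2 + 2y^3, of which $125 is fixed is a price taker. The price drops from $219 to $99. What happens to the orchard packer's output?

AVC = 27 - 12y + 2y^2, minimized at y = 3 where min AVC = $9. MC = 27 - 24y + 6y^2.
At P = $219 ≥ min AVC, set P = MC on the rising branch: y = 8.
At P = $99 ≥ min AVC, set P = MC: y = 6. The firm stays open but cuts output.

Output falls from 8 to 6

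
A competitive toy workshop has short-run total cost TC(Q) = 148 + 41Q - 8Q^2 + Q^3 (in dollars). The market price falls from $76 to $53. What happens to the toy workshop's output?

Output falls from 7 to 6

AVC = 41 - 8Q + Q^2, minimized at Q = 4 where min AVC = $25. MC = 41 - 16Q + 3Q^2.
With P = $76 above the shutdown price, P = MC gives Q = 7.
At P = $53 ≥ min AVC, set P = MC: Q = 6. The firm stays open but cuts output.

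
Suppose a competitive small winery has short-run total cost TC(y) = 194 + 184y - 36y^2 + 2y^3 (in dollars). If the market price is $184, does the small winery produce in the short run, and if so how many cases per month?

Produce at y = 12

Strip out fixed cost: VC = 184y - 36y^2 + 2y^3. Then AVC = 184 - 36y + 2y^2 and MC = 184 - 72y + 6y^2.
AVC is minimized where dAVC/dy = -36 + 4y = 0, at y = 9; min AVC = 184 - 36·9 + 2·9^2 = $22.
Since P = $184 ≥ min AVC = $22, price covers variable cost and the firm should produce.
Set P = MC: 184 = 184 - 72y + 6y^2 → -72y + 6y^2 = 0. The roots are y = 0 and y = 12; the profit-maximizing output is on the rising part of MC, so y* = 12.
Check: AVC at y = 12 is $40 ≤ P, so revenue covers variable cost.
Profit = P·y − TC = 184·12 − 674 = $1534.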